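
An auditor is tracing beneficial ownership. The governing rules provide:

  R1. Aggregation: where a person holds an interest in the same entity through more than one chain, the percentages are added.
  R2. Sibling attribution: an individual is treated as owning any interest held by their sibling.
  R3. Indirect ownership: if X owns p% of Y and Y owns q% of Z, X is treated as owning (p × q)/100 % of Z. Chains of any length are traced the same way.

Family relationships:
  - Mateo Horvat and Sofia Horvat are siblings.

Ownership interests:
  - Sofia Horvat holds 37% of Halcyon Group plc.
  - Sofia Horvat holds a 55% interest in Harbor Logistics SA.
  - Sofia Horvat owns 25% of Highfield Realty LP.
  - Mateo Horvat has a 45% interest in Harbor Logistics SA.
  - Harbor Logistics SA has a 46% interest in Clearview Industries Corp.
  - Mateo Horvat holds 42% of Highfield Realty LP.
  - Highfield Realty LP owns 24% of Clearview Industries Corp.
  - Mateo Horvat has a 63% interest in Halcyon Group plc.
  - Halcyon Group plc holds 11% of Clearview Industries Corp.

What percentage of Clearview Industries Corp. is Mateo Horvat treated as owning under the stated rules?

By sibling attribution (R2), Mateo Horvat is treated as also owning Sofia Horvat's interest in Highfield Realty LP, giving 42% + 25% = 67%.
By sibling attribution (R2), Mateo Horvat is treated as also owning Sofia Horvat's interest in Harbor Logistics SA, giving 45% + 55% = 100%.
By sibling attribution (R2), Mateo Horvat is treated as also owning Sofia Horvat's interest in Halcyon Group plc, giving 63% + 37% = 100%.
Chain via Highfield Realty LP (R3): 67% × 24% = 16.08% of Clearview Industries Corp.
Chain via Harbor Logistics SA (R3): 100% × 46% = 46% of Clearview Industries Corp.
Chain via Halcyon Group plc (R3): 100% × 11% = 11% of Clearview Industries Corp.
Aggregating (R1): 16.08% + 46% + 11% = 73.08%.

73.08%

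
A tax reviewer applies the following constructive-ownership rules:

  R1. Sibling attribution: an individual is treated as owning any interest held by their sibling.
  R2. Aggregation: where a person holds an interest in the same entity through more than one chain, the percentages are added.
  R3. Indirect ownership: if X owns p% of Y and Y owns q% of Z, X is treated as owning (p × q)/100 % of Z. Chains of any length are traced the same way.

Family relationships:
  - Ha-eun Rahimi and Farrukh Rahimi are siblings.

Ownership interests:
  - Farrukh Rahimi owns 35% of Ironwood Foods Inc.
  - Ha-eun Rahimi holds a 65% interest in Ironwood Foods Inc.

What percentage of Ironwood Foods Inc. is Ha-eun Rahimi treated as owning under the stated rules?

100%

By sibling attribution (R1), Ha-eun Rahimi is treated as also owning Farrukh Rahimi's interest in Ironwood Foods Inc, giving 65% + 35% = 100%.
Direct interest in Ironwood Foods Inc: 100%.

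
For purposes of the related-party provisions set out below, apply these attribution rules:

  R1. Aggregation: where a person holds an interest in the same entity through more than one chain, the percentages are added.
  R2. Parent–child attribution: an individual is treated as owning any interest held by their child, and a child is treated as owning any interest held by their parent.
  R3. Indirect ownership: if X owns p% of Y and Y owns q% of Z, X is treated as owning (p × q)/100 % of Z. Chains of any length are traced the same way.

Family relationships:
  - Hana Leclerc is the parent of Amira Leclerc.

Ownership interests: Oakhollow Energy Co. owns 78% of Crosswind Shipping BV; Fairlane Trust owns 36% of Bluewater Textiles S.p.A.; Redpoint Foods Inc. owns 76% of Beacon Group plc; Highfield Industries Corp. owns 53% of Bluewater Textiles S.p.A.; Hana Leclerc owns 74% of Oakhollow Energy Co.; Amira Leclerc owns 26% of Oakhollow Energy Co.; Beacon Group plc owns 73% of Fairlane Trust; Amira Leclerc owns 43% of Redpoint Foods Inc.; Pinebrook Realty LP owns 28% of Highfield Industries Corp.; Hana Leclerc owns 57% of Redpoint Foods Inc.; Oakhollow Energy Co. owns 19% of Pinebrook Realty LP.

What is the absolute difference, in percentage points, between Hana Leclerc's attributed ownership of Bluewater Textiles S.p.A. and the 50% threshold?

By parent–child attribution (R2), Hana Leclerc is treated as also owning Amira Leclerc's interest in Redpoint Foods Inc, giving 57% + 43% = 100%.
By parent–child attribution (R2), Hana Leclerc is treated as also owning Amira Leclerc's interest in Oakhollow Energy Co, giving 74% + 26% = 100%.
Chain via Redpoint Foods Inc. → Beacon Group plc → Fairlane Trust (R3): 100% × 76% × 73% × 36% = 19.9728% of Bluewater Textiles S.p.A.
Chain via Oakhollow Energy Co. → Pinebrook Realty LP → Highfield Industries Corp. (R3): 100% × 19% × 28% × 53% = 2.8196% of Bluewater Textiles S.p.A.
Aggregating (R1): 19.9728% + 2.8196% = 22.7924%.
22.7924% falls short of the 50% threshold by 27.2076 percentage points.

27.2076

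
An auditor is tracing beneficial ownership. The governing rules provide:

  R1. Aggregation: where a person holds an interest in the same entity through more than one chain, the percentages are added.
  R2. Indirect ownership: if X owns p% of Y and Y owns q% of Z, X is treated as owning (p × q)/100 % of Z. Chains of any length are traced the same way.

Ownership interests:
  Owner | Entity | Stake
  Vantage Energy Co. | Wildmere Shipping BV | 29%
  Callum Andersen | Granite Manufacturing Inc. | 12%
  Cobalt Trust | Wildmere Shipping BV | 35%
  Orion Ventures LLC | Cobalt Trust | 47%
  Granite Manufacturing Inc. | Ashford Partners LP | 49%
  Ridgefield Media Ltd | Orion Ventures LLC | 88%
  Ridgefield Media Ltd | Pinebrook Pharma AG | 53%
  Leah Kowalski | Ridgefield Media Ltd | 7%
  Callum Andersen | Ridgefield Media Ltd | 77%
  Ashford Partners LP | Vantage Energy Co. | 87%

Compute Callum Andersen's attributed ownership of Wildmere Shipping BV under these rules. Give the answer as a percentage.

Chain via Granite Manufacturing Inc. → Ashford Partners LP → Vantage Energy Co. (R2): 12% × 49% × 87% × 29% = 1.483524% of Wildmere Shipping BV.
Chain via Ridgefield Media Ltd → Orion Ventures LLC → Cobalt Trust (R2): 77% × 88% × 47% × 35% = 11.14652% of Wildmere Shipping BV.
Aggregating (R1): 1.483524% + 11.14652% = 12.630044%.

12.630044%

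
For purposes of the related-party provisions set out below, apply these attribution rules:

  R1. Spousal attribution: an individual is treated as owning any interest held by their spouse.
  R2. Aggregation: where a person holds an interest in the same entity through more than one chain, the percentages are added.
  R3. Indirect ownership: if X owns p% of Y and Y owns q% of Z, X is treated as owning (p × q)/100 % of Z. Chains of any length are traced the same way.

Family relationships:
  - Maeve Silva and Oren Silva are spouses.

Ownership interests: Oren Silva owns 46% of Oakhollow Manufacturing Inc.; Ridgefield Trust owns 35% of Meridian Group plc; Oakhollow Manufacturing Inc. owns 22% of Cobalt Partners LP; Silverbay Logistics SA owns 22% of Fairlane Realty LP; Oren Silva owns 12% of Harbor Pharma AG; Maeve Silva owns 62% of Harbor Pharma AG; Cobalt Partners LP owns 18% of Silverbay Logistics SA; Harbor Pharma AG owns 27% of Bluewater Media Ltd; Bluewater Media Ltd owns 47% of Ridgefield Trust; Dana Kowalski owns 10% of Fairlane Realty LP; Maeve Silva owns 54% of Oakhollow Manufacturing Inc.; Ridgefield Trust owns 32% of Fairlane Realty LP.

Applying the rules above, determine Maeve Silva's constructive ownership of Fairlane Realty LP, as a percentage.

By spousal attribution (R1), Maeve Silva is treated as also owning Oren Silva's interest in Oakhollow Manufacturing Inc, giving 54% + 46% = 100%.
By spousal attribution (R1), Maeve Silva is treated as also owning Oren Silva's interest in Harbor Pharma AG, giving 62% + 12% = 74%.
Chain via Oakhollow Manufacturing Inc. → Cobalt Partners LP → Silverbay Logistics SA (R3): 100% × 22% × 18% × 22% = 0.8712% of Fairlane Realty LP.
Chain via Harbor Pharma AG → Bluewater Media Ltd → Ridgefield Trust (R3): 74% × 27% × 47% × 32% = 3.004992% of Fairlane Realty LP.
Aggregating (R2): 0.8712% + 3.004992% = 3.876192%.

3.876192%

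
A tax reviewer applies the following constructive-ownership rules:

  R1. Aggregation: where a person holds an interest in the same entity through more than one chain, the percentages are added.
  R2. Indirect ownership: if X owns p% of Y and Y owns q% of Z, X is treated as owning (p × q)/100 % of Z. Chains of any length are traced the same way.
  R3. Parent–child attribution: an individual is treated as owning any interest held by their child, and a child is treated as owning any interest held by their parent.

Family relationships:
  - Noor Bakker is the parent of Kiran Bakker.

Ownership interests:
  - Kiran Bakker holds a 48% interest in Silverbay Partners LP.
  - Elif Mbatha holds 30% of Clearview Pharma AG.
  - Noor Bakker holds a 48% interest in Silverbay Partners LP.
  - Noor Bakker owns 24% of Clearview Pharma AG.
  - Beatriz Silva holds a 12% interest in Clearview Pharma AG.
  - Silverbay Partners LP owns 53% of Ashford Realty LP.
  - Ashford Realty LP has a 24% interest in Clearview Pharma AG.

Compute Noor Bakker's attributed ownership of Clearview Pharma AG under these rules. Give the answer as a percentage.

By parent–child attribution (R3), Noor Bakker is treated as also owning Kiran Bakker's interest in Silverbay Partners LP, giving 48% + 48% = 96%.
Chain via Silverbay Partners LP → Ashford Realty LP (R2): 96% × 53% × 24% = 12.2112% of Clearview Pharma AG.
Direct interest in Clearview Pharma AG: 24%.
Aggregating (R1): 12.2112% + 24% = 36.2112%.

36.2112%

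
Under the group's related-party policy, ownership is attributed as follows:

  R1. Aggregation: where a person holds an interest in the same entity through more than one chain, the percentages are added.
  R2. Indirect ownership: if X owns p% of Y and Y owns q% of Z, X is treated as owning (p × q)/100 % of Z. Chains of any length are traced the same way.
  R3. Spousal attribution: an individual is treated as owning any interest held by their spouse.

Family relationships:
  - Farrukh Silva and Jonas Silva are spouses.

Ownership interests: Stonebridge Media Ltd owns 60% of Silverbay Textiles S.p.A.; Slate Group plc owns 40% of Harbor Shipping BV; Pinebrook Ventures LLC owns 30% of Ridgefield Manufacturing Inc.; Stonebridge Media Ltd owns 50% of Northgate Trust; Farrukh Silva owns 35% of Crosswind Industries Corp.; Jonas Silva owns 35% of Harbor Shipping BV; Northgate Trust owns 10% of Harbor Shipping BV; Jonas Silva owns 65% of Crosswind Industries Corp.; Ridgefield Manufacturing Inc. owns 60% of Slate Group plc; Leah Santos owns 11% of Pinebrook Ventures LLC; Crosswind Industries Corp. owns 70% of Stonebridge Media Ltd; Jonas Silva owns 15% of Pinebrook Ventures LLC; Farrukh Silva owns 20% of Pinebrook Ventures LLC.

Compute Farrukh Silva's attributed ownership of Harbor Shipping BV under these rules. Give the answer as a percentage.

41.02%

By spousal attribution (R3), Farrukh Silva is treated as also owning Jonas Silva's interest in Crosswind Industries Corp, giving 35% + 65% = 100%.
By spousal attribution (R3), Farrukh Silva is treated as also owning Jonas Silva's interest in Pinebrook Ventures LLC, giving 20% + 15% = 35%.
By spousal attribution (R3), Farrukh Silva is treated as owning Jonas Silva's 35% interest in Harbor Shipping BV.
Chain via Crosswind Industries Corp. → Stonebridge Media Ltd → Northgate Trust (R2): 100% × 70% × 50% × 10% = 3.5% of Harbor Shipping BV.
Chain via Pinebrook Ventures LLC → Ridgefield Manufacturing Inc. → Slate Group plc (R2): 35% × 30% × 60% × 40% = 2.52% of Harbor Shipping BV.
Direct interest in Harbor Shipping BV: 35%.
Aggregating (R1): 3.5% + 2.52% + 35% = 41.02%.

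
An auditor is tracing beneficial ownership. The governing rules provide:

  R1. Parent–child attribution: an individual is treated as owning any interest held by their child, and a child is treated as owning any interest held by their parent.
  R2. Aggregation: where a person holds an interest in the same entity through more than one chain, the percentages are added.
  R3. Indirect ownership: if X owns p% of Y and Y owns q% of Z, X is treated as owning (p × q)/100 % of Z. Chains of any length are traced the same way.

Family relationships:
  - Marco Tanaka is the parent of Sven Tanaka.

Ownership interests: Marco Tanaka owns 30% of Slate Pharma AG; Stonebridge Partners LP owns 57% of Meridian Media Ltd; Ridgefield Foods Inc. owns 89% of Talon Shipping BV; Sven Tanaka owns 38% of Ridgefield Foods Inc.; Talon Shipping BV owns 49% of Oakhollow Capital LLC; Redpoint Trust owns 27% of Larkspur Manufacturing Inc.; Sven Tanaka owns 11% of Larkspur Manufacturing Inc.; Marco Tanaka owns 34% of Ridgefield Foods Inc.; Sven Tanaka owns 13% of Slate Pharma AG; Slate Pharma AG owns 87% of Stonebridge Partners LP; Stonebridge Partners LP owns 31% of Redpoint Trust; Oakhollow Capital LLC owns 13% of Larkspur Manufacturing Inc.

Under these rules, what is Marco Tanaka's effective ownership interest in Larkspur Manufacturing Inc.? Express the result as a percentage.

18.213113%

By parent–child attribution (R1), Marco Tanaka is treated as also owning Sven Tanaka's interest in Ridgefield Foods Inc, giving 34% + 38% = 72%.
By parent–child attribution (R1), Marco Tanaka is treated as also owning Sven Tanaka's interest in Slate Pharma AG, giving 30% + 13% = 43%.
By parent–child attribution (R1), Marco Tanaka is treated as owning Sven Tanaka's 11% interest in Larkspur Manufacturing Inc.
Chain via Ridgefield Foods Inc. → Talon Shipping BV → Oakhollow Capital LLC (R3): 72% × 89% × 49% × 13% = 4.081896% of Larkspur Manufacturing Inc.
Chain via Slate Pharma AG → Stonebridge Partners LP → Redpoint Trust (R3): 43% × 87% × 31% × 27% = 3.131217% of Larkspur Manufacturing Inc.
Direct interest in Larkspur Manufacturing Inc: 11%.
Aggregating (R2): 4.081896% + 3.131217% + 11% = 18.213113%.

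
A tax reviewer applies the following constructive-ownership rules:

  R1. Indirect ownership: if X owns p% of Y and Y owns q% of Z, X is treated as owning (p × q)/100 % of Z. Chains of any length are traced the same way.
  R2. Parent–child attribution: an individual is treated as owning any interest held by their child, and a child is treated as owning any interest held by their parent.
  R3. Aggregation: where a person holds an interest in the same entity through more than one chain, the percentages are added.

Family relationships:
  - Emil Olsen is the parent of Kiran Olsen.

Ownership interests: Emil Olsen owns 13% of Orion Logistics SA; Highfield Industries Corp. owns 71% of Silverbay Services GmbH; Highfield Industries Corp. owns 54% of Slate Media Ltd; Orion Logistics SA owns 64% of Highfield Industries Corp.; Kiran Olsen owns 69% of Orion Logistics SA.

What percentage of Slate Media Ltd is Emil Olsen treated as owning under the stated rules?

By parent–child attribution (R2), Emil Olsen is treated as also owning Kiran Olsen's interest in Orion Logistics SA, giving 13% + 69% = 82%.
Chain via Orion Logistics SA → Highfield Industries Corp. (R1): 82% × 64% × 54% = 28.3392% of Slate Media Ltd.

28.3392%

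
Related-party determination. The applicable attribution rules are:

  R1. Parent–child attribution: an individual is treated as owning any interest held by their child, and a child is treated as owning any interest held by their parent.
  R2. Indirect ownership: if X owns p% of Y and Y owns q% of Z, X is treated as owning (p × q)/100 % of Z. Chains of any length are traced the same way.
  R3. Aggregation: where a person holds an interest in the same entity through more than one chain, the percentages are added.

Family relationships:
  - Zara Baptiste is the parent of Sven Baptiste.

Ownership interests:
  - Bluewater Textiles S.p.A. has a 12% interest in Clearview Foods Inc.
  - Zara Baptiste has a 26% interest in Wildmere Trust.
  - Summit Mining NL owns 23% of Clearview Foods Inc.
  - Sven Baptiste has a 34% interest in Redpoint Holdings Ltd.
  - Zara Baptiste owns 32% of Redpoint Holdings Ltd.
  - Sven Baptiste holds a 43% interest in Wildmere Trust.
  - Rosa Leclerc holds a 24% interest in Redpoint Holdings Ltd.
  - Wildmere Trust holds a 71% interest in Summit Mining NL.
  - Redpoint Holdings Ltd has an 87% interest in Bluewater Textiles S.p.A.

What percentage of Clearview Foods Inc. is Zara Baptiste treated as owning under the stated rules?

18.1581%

By parent–child attribution (R1), Zara Baptiste is treated as also owning Sven Baptiste's interest in Wildmere Trust, giving 26% + 43% = 69%.
By parent–child attribution (R1), Zara Baptiste is treated as also owning Sven Baptiste's interest in Redpoint Holdings Ltd, giving 32% + 34% = 66%.
Chain via Wildmere Trust → Summit Mining NL (R2): 69% × 71% × 23% = 11.2677% of Clearview Foods Inc.
Chain via Redpoint Holdings Ltd → Bluewater Textiles S.p.A. (R2): 66% × 87% × 12% = 6.8904% of Clearview Foods Inc.
Aggregating (R3): 11.2677% + 6.8904% = 18.1581%.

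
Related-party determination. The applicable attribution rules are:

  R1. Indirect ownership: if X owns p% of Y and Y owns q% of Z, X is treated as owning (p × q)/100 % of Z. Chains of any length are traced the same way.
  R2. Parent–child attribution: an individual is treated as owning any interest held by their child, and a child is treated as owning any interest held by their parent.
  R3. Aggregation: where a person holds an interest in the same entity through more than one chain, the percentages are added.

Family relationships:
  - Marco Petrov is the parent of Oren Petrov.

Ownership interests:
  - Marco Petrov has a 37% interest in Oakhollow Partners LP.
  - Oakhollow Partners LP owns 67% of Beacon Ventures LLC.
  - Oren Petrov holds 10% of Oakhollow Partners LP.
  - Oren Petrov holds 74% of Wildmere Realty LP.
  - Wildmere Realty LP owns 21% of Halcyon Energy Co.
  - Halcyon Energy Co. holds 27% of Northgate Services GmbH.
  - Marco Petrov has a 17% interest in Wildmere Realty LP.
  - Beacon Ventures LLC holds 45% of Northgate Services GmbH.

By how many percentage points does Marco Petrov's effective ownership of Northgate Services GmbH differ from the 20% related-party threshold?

By parent–child attribution (R2), Marco Petrov is treated as also owning Oren Petrov's interest in Oakhollow Partners LP, giving 37% + 10% = 47%.
By parent–child attribution (R2), Marco Petrov is treated as also owning Oren Petrov's interest in Wildmere Realty LP, giving 17% + 74% = 91%.
Chain via Oakhollow Partners LP → Beacon Ventures LLC (R1): 47% × 67% × 45% = 14.1705% of Northgate Services GmbH.
Chain via Wildmere Realty LP → Halcyon Energy Co. (R1): 91% × 21% × 27% = 5.1597% of Northgate Services GmbH.
Aggregating (R3): 14.1705% + 5.1597% = 19.3302%.
19.3302% falls short of the 20% threshold by 0.6698 percentage points.

0.6698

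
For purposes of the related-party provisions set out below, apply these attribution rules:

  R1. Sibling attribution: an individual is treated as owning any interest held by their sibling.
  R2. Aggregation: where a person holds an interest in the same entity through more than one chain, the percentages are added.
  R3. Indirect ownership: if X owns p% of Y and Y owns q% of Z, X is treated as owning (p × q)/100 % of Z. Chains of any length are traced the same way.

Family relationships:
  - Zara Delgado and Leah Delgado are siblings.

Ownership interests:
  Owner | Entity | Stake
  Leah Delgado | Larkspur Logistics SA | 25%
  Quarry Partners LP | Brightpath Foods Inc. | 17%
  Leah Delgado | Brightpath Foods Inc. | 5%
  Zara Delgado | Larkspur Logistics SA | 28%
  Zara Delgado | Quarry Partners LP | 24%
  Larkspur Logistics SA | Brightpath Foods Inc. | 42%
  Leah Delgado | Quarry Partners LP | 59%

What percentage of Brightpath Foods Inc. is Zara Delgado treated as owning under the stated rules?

By sibling attribution (R1), Zara Delgado is treated as also owning Leah Delgado's interest in Larkspur Logistics SA, giving 28% + 25% = 53%.
By sibling attribution (R1), Zara Delgado is treated as also owning Leah Delgado's interest in Quarry Partners LP, giving 24% + 59% = 83%.
By sibling attribution (R1), Zara Delgado is treated as owning Leah Delgado's 5% interest in Brightpath Foods Inc.
Chain via Larkspur Logistics SA (R3): 53% × 42% = 22.26% of Brightpath Foods Inc.
Chain via Quarry Partners LP (R3): 83% × 17% = 14.11% of Brightpath Foods Inc.
Direct interest in Brightpath Foods Inc: 5%.
Aggregating (R2): 22.26% + 14.11% + 5% = 41.37%.

41.37%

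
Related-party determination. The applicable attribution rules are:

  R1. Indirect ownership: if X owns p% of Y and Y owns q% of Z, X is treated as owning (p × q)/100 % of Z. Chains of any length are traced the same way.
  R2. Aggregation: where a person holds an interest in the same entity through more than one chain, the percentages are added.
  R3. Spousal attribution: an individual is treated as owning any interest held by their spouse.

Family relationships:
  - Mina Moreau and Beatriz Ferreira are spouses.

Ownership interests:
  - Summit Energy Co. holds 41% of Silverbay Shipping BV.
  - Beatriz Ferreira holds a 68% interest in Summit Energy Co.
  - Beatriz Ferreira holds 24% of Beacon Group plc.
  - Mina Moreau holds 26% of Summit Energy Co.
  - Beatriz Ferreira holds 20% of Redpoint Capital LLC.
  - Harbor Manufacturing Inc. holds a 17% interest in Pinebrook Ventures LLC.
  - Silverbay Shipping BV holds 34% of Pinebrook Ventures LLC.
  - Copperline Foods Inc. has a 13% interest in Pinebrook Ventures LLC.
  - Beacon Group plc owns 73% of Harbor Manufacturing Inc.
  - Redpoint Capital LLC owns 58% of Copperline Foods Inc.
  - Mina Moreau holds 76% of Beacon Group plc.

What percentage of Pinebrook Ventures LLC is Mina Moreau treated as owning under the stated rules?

By spousal attribution (R3), Mina Moreau is treated as also owning Beatriz Ferreira's interest in Beacon Group plc, giving 76% + 24% = 100%.
By spousal attribution (R3), Mina Moreau is treated as also owning Beatriz Ferreira's interest in Summit Energy Co, giving 26% + 68% = 94%.
By spousal attribution (R3), Mina Moreau is treated as owning Beatriz Ferreira's 20% interest in Redpoint Capital LLC.
Chain via Beacon Group plc → Harbor Manufacturing Inc. (R1): 100% × 73% × 17% = 12.41% of Pinebrook Ventures LLC.
Chain via Summit Energy Co. → Silverbay Shipping BV (R1): 94% × 41% × 34% = 13.1036% of Pinebrook Ventures LLC.
Chain via Redpoint Capital LLC → Copperline Foods Inc. (R1): 20% × 58% × 13% = 1.508% of Pinebrook Ventures LLC.
Aggregating (R2): 12.41% + 13.1036% + 1.508% = 27.0216%.

27.0216%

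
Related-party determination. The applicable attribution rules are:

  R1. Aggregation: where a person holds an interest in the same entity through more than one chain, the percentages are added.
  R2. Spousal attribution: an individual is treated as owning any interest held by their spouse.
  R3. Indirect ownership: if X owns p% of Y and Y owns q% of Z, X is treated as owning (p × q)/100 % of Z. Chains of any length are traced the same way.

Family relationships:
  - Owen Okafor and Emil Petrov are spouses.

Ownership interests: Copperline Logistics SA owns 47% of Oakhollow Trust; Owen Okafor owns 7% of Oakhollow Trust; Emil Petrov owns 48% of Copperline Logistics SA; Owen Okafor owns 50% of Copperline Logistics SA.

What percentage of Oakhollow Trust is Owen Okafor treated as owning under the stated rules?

53.06%

By spousal attribution (R2), Owen Okafor is treated as also owning Emil Petrov's interest in Copperline Logistics SA, giving 50% + 48% = 98%.
Chain via Copperline Logistics SA (R3): 98% × 47% = 46.06% of Oakhollow Trust.
Direct interest in Oakhollow Trust: 7%.
Aggregating (R1): 46.06% + 7% = 53.06%.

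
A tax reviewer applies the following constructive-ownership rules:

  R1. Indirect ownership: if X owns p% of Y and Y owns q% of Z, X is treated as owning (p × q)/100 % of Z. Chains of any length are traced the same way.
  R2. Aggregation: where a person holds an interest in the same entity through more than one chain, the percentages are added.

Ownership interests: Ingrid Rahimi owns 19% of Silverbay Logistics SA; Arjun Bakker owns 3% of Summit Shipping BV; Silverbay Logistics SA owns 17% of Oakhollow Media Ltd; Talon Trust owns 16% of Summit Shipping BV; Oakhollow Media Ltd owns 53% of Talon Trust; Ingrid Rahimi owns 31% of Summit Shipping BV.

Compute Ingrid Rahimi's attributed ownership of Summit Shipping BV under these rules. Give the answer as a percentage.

31.273904%

Chain via Silverbay Logistics SA → Oakhollow Media Ltd → Talon Trust (R1): 19% × 17% × 53% × 16% = 0.273904% of Summit Shipping BV.
Direct interest in Summit Shipping BV: 31%.
Aggregating (R2): 0.273904% + 31% = 31.273904%.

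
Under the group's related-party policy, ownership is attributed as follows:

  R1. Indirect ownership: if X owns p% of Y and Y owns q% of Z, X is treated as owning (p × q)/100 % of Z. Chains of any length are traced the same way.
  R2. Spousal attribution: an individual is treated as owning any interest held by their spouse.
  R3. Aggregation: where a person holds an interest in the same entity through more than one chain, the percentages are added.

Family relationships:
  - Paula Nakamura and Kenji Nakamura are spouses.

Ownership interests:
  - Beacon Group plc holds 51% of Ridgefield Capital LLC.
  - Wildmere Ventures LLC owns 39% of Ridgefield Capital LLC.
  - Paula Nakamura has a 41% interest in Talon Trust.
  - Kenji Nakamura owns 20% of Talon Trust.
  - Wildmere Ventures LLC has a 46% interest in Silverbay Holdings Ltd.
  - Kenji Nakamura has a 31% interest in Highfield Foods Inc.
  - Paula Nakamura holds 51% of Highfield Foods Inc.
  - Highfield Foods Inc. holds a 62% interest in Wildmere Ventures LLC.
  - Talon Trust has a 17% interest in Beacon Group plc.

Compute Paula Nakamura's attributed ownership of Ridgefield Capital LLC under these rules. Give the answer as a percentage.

By spousal attribution (R2), Paula Nakamura is treated as also owning Kenji Nakamura's interest in Talon Trust, giving 41% + 20% = 61%.
By spousal attribution (R2), Paula Nakamura is treated as also owning Kenji Nakamura's interest in Highfield Foods Inc, giving 51% + 31% = 82%.
Chain via Talon Trust → Beacon Group plc (R1): 61% × 17% × 51% = 5.2887% of Ridgefield Capital LLC.
Chain via Highfield Foods Inc. → Wildmere Ventures LLC (R1): 82% × 62% × 39% = 19.8276% of Ridgefield Capital LLC.
Aggregating (R3): 5.2887% + 19.8276% = 25.1163%.

25.1163%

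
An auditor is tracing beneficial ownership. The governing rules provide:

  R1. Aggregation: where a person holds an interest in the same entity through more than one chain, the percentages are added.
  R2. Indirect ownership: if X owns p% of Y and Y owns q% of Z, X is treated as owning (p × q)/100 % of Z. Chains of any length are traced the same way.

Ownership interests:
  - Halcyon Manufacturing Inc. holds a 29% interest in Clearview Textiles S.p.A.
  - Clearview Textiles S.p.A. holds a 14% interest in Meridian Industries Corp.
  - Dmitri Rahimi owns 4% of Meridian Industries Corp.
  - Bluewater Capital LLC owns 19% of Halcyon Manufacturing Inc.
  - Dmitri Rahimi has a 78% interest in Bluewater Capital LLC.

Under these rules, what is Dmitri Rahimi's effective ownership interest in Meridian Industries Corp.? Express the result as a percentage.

Chain via Bluewater Capital LLC → Halcyon Manufacturing Inc. → Clearview Textiles S.p.A. (R2): 78% × 19% × 29% × 14% = 0.601692% of Meridian Industries Corp.
Direct interest in Meridian Industries Corp: 4%.
Aggregating (R1): 0.601692% + 4% = 4.601692%.

4.601692%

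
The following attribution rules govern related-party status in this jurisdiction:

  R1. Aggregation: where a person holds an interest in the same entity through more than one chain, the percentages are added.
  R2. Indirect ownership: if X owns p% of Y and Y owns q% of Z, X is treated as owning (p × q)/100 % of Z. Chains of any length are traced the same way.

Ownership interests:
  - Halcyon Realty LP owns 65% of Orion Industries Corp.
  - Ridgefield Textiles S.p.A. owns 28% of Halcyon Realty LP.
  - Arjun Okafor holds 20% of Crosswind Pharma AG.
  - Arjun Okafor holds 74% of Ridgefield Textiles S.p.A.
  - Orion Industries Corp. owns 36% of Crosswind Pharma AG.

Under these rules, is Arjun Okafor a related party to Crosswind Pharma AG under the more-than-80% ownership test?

Chain via Ridgefield Textiles S.p.A. → Halcyon Realty LP → Orion Industries Corp. (R2): 74% × 28% × 65% × 36% = 4.84848% of Crosswind Pharma AG.
Direct interest in Crosswind Pharma AG: 20%.
Aggregating (R1): 4.84848% + 20% = 24.84848%.
24.84848% does not exceed the 80% threshold, so Arjun is not a related party to Crosswind Pharma AG.

No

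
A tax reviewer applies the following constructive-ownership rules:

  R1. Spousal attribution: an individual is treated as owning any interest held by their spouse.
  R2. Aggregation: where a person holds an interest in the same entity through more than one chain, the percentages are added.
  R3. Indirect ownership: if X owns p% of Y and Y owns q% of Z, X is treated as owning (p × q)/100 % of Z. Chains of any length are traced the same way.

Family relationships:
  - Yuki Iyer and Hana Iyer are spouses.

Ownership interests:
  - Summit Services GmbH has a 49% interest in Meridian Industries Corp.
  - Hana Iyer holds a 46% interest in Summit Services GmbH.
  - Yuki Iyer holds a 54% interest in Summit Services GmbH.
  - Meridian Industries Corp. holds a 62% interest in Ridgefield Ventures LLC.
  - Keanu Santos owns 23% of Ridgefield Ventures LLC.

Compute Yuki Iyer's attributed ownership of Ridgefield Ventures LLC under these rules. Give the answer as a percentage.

By spousal attribution (R1), Yuki Iyer is treated as also owning Hana Iyer's interest in Summit Services GmbH, giving 54% + 46% = 100%.
Chain via Summit Services GmbH → Meridian Industries Corp. (R3): 100% × 49% × 62% = 30.38% of Ridgefield Ventures LLC.

30.38%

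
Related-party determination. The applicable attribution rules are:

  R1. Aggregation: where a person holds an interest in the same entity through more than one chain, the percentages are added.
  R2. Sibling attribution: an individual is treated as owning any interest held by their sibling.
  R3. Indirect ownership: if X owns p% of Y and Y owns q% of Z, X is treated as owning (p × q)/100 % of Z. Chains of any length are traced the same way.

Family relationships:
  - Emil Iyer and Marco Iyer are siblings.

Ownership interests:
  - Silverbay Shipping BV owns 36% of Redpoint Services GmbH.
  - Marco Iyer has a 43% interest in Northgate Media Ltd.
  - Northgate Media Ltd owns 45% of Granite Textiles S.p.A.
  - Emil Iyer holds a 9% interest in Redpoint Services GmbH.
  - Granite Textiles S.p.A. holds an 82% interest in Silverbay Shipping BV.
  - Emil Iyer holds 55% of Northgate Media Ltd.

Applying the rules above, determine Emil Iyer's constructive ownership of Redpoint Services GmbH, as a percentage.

22.01832%

By sibling attribution (R2), Emil Iyer is treated as also owning Marco Iyer's interest in Northgate Media Ltd, giving 55% + 43% = 98%.
Chain via Northgate Media Ltd → Granite Textiles S.p.A. → Silverbay Shipping BV (R3): 98% × 45% × 82% × 36% = 13.01832% of Redpoint Services GmbH.
Direct interest in Redpoint Services GmbH: 9%.
Aggregating (R1): 13.01832% + 9% = 22.01832%.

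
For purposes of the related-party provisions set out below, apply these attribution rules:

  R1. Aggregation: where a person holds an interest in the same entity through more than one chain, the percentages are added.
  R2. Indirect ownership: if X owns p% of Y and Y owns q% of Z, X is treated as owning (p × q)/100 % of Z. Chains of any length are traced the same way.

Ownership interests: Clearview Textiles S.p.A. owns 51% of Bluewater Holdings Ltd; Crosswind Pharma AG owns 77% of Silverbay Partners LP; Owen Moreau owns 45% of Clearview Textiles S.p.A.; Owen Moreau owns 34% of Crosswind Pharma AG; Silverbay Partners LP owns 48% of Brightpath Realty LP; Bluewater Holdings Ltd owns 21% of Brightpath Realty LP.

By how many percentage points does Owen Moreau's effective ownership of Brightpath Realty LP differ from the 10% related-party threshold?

7.3859

Chain via Clearview Textiles S.p.A. → Bluewater Holdings Ltd (R2): 45% × 51% × 21% = 4.8195% of Brightpath Realty LP.
Chain via Crosswind Pharma AG → Silverbay Partners LP (R2): 34% × 77% × 48% = 12.5664% of Brightpath Realty LP.
Aggregating (R1): 4.8195% + 12.5664% = 17.3859%.
17.3859% exceeds the 10% threshold by 7.3859 percentage points.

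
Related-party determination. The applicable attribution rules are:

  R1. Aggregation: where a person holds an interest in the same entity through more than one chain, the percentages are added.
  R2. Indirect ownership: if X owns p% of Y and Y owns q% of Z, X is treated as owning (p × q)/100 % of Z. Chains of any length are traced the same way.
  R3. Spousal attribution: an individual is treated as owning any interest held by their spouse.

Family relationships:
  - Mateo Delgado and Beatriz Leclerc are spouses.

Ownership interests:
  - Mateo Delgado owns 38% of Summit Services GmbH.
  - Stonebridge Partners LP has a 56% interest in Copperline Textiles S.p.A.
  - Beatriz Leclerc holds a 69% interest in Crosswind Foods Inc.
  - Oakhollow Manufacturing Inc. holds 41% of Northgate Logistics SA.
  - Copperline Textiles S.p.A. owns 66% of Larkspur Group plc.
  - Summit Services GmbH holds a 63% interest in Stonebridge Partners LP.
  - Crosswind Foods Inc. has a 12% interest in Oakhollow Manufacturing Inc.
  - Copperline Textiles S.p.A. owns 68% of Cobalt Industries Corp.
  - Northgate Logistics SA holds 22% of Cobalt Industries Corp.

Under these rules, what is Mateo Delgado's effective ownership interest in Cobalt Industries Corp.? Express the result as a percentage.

9.863208%

By spousal attribution (R3), Mateo Delgado is treated as owning Beatriz Leclerc's 69% interest in Crosswind Foods Inc.
Chain via Summit Services GmbH → Stonebridge Partners LP → Copperline Textiles S.p.A. (R2): 38% × 63% × 56% × 68% = 9.116352% of Cobalt Industries Corp.
Chain via Crosswind Foods Inc. → Oakhollow Manufacturing Inc. → Northgate Logistics SA (R2): 69% × 12% × 41% × 22% = 0.746856% of Cobalt Industries Corp.
Aggregating (R1): 9.116352% + 0.746856% = 9.863208%.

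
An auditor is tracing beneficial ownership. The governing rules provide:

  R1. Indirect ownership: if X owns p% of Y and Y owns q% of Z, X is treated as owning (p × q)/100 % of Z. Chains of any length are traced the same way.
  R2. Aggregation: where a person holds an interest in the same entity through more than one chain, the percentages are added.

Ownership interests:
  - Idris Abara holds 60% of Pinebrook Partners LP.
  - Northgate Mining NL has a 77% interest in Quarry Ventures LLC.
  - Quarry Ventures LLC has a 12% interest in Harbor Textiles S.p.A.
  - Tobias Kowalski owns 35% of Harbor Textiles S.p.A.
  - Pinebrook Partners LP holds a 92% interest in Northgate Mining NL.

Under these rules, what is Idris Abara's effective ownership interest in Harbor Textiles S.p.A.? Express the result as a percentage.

5.10048%

Chain via Pinebrook Partners LP → Northgate Mining NL → Quarry Ventures LLC (R1): 60% × 92% × 77% × 12% = 5.10048% of Harbor Textiles S.p.A.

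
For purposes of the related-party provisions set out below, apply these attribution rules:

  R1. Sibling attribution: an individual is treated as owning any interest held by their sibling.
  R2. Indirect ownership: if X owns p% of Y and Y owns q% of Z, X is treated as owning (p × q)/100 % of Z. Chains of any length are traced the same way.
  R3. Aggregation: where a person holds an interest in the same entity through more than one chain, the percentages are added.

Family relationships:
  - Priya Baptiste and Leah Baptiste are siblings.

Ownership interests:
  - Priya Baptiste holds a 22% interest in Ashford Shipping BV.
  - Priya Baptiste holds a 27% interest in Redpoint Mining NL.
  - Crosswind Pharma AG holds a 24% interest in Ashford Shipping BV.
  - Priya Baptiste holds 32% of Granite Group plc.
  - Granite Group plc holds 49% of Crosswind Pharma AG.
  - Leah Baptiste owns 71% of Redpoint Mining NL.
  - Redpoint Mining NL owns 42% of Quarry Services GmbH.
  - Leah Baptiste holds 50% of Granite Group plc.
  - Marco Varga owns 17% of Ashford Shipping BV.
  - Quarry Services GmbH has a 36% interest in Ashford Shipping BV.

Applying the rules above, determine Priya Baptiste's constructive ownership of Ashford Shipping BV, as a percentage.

By sibling attribution (R1), Priya Baptiste is treated as also owning Leah Baptiste's interest in Redpoint Mining NL, giving 27% + 71% = 98%.
By sibling attribution (R1), Priya Baptiste is treated as also owning Leah Baptiste's interest in Granite Group plc, giving 32% + 50% = 82%.
Chain via Redpoint Mining NL → Quarry Services GmbH (R2): 98% × 42% × 36% = 14.8176% of Ashford Shipping BV.
Chain via Granite Group plc → Crosswind Pharma AG (R2): 82% × 49% × 24% = 9.6432% of Ashford Shipping BV.
Direct interest in Ashford Shipping BV: 22%.
Aggregating (R3): 14.8176% + 9.6432% + 22% = 46.4608%.

46.4608%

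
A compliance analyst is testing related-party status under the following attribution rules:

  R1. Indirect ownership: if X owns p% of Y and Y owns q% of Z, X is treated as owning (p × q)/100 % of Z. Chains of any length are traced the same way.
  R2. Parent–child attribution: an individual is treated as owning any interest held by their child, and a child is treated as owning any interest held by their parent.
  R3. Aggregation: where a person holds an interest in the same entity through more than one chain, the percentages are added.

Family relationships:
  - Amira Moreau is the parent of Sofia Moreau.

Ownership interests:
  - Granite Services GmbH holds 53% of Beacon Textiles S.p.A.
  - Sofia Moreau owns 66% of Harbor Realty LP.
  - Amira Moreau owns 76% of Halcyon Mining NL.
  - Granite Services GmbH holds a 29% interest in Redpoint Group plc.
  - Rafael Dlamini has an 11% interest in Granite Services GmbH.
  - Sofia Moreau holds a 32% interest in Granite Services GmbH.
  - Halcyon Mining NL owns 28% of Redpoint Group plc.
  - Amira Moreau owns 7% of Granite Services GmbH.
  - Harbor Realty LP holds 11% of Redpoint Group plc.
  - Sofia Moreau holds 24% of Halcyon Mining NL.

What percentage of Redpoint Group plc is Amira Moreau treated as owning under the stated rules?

By parent–child attribution (R2), Amira Moreau is treated as also owning Sofia Moreau's interest in Halcyon Mining NL, giving 76% + 24% = 100%.
By parent–child attribution (R2), Amira Moreau is treated as also owning Sofia Moreau's interest in Granite Services GmbH, giving 7% + 32% = 39%.
By parent–child attribution (R2), Amira Moreau is treated as owning Sofia Moreau's 66% interest in Harbor Realty LP.
Chain via Halcyon Mining NL (R1): 100% × 28% = 28% of Redpoint Group plc.
Chain via Granite Services GmbH (R1): 39% × 29% = 11.31% of Redpoint Group plc.
Chain via Harbor Realty LP (R1): 66% × 11% = 7.26% of Redpoint Group plc.
Aggregating (R3): 28% + 11.31% + 7.26% = 46.57%.

46.57%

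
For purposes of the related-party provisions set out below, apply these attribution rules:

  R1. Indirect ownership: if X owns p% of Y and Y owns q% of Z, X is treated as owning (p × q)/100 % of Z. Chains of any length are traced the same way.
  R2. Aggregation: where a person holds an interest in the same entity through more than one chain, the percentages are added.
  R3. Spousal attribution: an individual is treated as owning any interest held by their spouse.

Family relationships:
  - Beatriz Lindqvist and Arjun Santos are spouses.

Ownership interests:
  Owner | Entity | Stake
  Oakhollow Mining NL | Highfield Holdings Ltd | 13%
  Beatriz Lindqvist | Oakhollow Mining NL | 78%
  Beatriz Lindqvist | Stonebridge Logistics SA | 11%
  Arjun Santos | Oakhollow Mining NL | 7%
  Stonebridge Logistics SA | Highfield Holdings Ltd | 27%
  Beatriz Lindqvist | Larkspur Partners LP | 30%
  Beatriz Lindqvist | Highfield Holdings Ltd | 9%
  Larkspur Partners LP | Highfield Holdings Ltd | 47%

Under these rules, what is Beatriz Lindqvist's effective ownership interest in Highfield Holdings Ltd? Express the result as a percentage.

37.12%

By spousal attribution (R3), Beatriz Lindqvist is treated as also owning Arjun Santos's interest in Oakhollow Mining NL, giving 78% + 7% = 85%.
Chain via Oakhollow Mining NL (R1): 85% × 13% = 11.05% of Highfield Holdings Ltd.
Chain via Stonebridge Logistics SA (R1): 11% × 27% = 2.97% of Highfield Holdings Ltd.
Chain via Larkspur Partners LP (R1): 30% × 47% = 14.1% of Highfield Holdings Ltd.
Direct interest in Highfield Holdings Ltd: 9%.
Aggregating (R2): 11.05% + 2.97% + 14.1% + 9% = 37.12%.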